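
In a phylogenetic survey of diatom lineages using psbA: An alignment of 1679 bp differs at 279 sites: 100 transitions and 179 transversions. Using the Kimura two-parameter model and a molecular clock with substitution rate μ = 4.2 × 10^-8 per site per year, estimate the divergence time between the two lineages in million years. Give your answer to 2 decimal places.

2.24

P = 100/1679 ≈ 0.059559 and Q = 179/1679 ≈ 0.106611.
Under the Kimura two-parameter model, d = −½ ln(1 − 2P − Q) − ¼ ln(1 − 2Q).
1 − 2P − Q = 0.774271, giving −½ ln(0.774271) = 0.127917.
1 − 2Q = 0.786778, giving −¼ ln(0.786778) = 0.059952.
d = 0.127917 + 0.059952 = 0.187869.
Under a molecular clock d = 2μt, so t = d/(2μ) = 0.187869 / (2 × 4.2 × 10^-8) = 2.24 million years.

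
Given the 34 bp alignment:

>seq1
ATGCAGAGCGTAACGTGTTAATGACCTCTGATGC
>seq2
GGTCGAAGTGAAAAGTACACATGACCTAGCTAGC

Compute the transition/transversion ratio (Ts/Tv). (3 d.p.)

0.545

Transitions are A↔G and C↔T; transversions are all other mismatches.
Transitions: 6. Transversions: 11.
R = 6/11 = 0.545454… ≈ 0.545 (to 3 d.p.).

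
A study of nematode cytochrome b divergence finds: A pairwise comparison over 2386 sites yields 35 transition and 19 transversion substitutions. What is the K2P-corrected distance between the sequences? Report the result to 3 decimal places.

P = 35/2386 ≈ 0.014669 and Q = 19/2386 ≈ 0.007963.
Under the Kimura two-parameter model, d = −½ ln(1 − 2P − Q) − ¼ ln(1 − 2Q).
1 − 2P − Q = 0.962699, giving −½ ln(0.962699) = 0.019007.
1 − 2Q = 0.984074, giving −¼ ln(0.984074) = 0.004014.
d = 0.019007 + 0.004014 = 0.023021.

0.023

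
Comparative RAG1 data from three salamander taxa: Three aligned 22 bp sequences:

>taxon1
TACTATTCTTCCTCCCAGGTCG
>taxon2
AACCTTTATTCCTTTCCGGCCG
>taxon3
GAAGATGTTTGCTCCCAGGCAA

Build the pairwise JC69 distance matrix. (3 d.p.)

d(taxon1,taxon2) = 0.497, d(taxon1,taxon3) = 0.591, d(taxon2,taxon3) = 0.974

taxon1–taxon2: 8/22 sites differ → p ≈ 0.363636, d = −0.75 ln(1 − 0.484848) = 0.497470 ≈ 0.497.
taxon1–taxon3: 9/22 sites differ → p ≈ 0.409091, d = −0.75 ln(1 − 0.545455) = 0.591344 ≈ 0.591.
taxon2–taxon3: 12/22 sites differ → p ≈ 0.545455, d = −0.75 ln(1 − 0.727273) = 0.974463 ≈ 0.974.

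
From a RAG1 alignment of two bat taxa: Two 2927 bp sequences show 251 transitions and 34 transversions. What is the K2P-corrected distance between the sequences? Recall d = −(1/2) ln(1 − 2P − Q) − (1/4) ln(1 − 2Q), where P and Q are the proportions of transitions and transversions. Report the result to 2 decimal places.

P = 251/2927 ≈ 0.085753 and Q = 34/2927 ≈ 0.011616.
Under the Kimura two-parameter model, d = −½ ln(1 − 2P − Q) − ¼ ln(1 − 2Q).
1 − 2P − Q = 0.816878, giving −½ ln(0.816878) = 0.101133.
1 − 2Q = 0.976768, giving −¼ ln(0.976768) = 0.005877.
d = 0.101133 + 0.005877 = 0.107010.

0.11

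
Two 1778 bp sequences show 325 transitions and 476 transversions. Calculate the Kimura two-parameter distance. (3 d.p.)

0.693

P = 325/1778 ≈ 0.18279 and Q = 476/1778 ≈ 0.267717.
Under the Kimura two-parameter model, d = −½ ln(1 − 2P − Q) − ¼ ln(1 − 2Q).
1 − 2P − Q = 0.366703, giving −½ ln(0.366703) = 0.501602.
1 − 2Q = 0.464566, giving −¼ ln(0.464566) = 0.191663.
d = 0.501602 + 0.191663 = 0.693265.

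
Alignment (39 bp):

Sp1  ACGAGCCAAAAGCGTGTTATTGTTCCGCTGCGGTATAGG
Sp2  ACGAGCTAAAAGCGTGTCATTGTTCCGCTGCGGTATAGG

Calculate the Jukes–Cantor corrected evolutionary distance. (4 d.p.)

The sequences differ at 2 of 39 sites (7, 18), so p = 2/39 ≈ 0.051282.
d = −(3/4) ln(1 − 4p/3) = −0.75 ln(1 − 0.068376) = −0.75 ln(0.931624)
  = −0.75 × (-0.070826) = 0.053120 substitutions/site.

0.0531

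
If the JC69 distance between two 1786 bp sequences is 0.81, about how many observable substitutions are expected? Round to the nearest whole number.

Invert JC69: p = (3/4)(1 − e^(−4d/3)) = 0.75 × (1 − e^(-1.08)) = 0.75 × (1 − 0.339596) = 0.495303.
Expected differing sites = pL ≈ 0.495303 × 1786 = 884.611158 ≈ 885.

885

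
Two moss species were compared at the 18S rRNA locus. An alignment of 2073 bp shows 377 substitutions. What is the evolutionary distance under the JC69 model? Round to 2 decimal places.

0.21

p = 377/2073 ≈ 0.181862.
d = −(3/4) ln(1 − 4p/3) = −0.75 ln(1 − 0.242483) = −0.75 ln(0.757517)
  = −0.75 × (-0.277709) = 0.208282 substitutions/site.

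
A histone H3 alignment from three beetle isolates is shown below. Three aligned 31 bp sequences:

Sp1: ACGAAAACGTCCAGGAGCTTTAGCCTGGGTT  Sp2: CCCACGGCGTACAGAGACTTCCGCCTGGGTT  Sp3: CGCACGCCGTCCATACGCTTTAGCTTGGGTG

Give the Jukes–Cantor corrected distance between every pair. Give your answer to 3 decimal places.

Sp1–Sp2: 11/31 sites differ → p ≈ 0.354839, d = −0.75 ln(1 − 0.473119) = 0.480585 ≈ 0.481.
Sp1–Sp3: 11/31 sites differ → p ≈ 0.354839, d = −0.75 ln(1 − 0.473119) = 0.480585 ≈ 0.481.
Sp2–Sp3: 10/31 sites differ → p ≈ 0.322581, d = −0.75 ln(1 − 0.430108) = 0.421731 ≈ 0.422.

d(Sp1,Sp2) = 0.481, d(Sp1,Sp3) = 0.481, d(Sp2,Sp3) = 0.422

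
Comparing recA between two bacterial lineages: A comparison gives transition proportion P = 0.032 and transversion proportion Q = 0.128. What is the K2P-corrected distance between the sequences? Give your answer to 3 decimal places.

0.181

Under the Kimura two-parameter model, d = −½ ln(1 − 2P − Q) − ¼ ln(1 − 2Q).
1 − 2P − Q = 0.808, giving −½ ln(0.808) = 0.106597.
1 − 2Q = 0.744, giving −¼ ln(0.744) = 0.073929.
d = 0.106597 + 0.073929 = 0.180526.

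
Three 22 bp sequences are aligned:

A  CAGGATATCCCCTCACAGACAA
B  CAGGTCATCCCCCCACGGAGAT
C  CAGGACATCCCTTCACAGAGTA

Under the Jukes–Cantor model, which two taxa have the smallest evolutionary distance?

A–B: 6/22 differ, p = 0.273, d = 0.339.
A–C: 4/22 differ, p = 0.182, d = 0.208.
B–C: 6/22 differ, p = 0.273, d = 0.339.
The smallest distance is between A and C.

A and C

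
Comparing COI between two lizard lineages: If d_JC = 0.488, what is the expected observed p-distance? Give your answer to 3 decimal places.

0.359

p = (3/4)(1 − e^(−4d/3)) = 0.75 × (1 − e^(-0.650667)) = 0.75 × (1 − 0.521698) = 0.358727.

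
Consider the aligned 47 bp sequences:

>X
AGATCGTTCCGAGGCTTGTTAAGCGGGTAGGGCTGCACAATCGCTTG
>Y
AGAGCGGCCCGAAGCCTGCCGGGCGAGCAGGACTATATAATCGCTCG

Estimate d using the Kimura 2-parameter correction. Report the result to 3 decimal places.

Of 47 sites, 14 differences are transitions and 2 are transversions, so P = 14/47 ≈ 0.297872 and Q = 2/47 ≈ 0.042553.
Under the Kimura two-parameter model, d = −½ ln(1 − 2P − Q) − ¼ ln(1 − 2Q).
1 − 2P − Q = 0.361703, giving −½ ln(0.361703) = 0.508466.
1 − 2Q = 0.914894, giving −¼ ln(0.914894) = 0.022237.
d = 0.508466 + 0.022237 = 0.530703.

0.531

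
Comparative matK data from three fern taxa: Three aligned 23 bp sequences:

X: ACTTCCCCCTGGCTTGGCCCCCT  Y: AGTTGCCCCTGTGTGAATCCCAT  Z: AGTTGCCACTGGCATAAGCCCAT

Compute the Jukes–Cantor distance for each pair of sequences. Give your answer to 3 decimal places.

X–Y: 9/23 sites differ → p ≈ 0.391304, d = −0.75 ln(1 − 0.521739) = 0.553199 ≈ 0.553.
X–Z: 8/23 sites differ → p ≈ 0.347826, d = −0.75 ln(1 − 0.463768) = 0.467391 ≈ 0.467.
Y–Z: 6/23 sites differ → p ≈ 0.26087, d = −0.75 ln(1 − 0.347827) = 0.320584 ≈ 0.321.

d(X,Y) = 0.553, d(X,Z) = 0.467, d(Y,Z) = 0.321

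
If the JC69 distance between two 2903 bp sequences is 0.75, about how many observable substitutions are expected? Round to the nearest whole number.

1376

Invert JC69: p = (3/4)(1 − e^(−4d/3)) = 0.75 × (1 − e^(-1)) = 0.75 × (1 − 0.367879) = 0.474091.
Expected differing sites = pL ≈ 0.474091 × 2903 = 1376.286173 ≈ 1376.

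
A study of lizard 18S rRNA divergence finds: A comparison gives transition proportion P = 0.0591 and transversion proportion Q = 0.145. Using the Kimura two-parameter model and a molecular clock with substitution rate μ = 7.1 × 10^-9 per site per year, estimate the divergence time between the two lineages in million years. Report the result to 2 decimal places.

16.78

Under the Kimura two-parameter model, d = −½ ln(1 − 2P − Q) − ¼ ln(1 − 2Q).
1 − 2P − Q = 0.7368, giving −½ ln(0.7368) = 0.152719.
1 − 2Q = 0.71, giving −¼ ln(0.71) = 0.085623.
d = 0.152719 + 0.085623 = 0.238342.
Under a molecular clock d = 2μt, so t = d/(2μ) = 0.238342 / (2 × 7.1 × 10^-9) = 16.78 million years.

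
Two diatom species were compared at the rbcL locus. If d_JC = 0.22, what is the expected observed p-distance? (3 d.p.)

0.191

p = (3/4)(1 − e^(−4d/3)) = 0.75 × (1 − e^(-0.293333)) = 0.75 × (1 − 0.745774) = 0.190670.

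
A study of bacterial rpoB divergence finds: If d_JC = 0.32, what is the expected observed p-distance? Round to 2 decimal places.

0.26

p = (3/4)(1 − e^(−4d/3)) = 0.75 × (1 − e^(-0.426667)) = 0.75 × (1 − 0.652681) = 0.260489.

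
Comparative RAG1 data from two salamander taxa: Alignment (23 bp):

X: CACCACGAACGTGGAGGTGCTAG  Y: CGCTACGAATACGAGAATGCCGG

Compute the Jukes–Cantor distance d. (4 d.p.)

0.7614

The sequences differ at 11 of 23 sites, so p = 11/23 ≈ 0.478261.
d = −(3/4) ln(1 − 4p/3) = −0.75 ln(1 − 0.637681) = −0.75 ln(0.362319)
  = −0.75 × (-1.015230) = 0.761423 substitutions/site.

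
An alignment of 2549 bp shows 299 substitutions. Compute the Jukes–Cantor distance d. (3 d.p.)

0.128

p = 299/2549 ≈ 0.117301.
d = −(3/4) ln(1 − 4p/3) = −0.75 ln(1 − 0.156401) = −0.75 ln(0.843599)
  = −0.75 × (-0.170078) = 0.127559 substitutions/site.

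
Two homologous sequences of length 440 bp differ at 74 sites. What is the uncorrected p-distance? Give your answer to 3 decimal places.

p = 74/440 = 0.168181… ≈ 0.168 (to 3 d.p.).

0.168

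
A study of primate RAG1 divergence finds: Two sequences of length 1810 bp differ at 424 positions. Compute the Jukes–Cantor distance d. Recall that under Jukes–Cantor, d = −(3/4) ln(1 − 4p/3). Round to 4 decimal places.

p = 424/1810 ≈ 0.234254.
d = −(3/4) ln(1 − 4p/3) = −0.75 ln(1 − 0.312339) = −0.75 ln(0.687661)
  = −0.75 × (-0.374459) = 0.280844 substitutions/site.

0.2808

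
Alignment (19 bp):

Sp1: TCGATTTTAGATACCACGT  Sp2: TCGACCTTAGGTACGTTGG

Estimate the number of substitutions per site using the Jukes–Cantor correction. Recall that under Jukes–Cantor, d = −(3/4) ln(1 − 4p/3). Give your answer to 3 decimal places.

0.507

The sequences differ at 7 of 19 sites (5, 6, 11, 15, 16, 17, 19), so p = 7/19 ≈ 0.368421.
d = −(3/4) ln(1 − 4p/3) = −0.75 ln(1 − 0.491228) = −0.75 ln(0.508772)
  = −0.75 × (-0.675755) = 0.506816 substitutions/site.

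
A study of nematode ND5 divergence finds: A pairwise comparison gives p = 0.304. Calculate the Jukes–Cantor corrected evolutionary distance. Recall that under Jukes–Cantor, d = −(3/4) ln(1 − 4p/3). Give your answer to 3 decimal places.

d = −(3/4) ln(1 − 4p/3) = −0.75 ln(1 − 0.405333) = −0.75 ln(0.594667)
  = −0.75 × (-0.519754) = 0.389816 substitutions/site.

0.390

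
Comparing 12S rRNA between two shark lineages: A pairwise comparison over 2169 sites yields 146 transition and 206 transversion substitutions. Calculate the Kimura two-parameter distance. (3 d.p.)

0.183

P = 146/2169 ≈ 0.067312 and Q = 206/2169 ≈ 0.094975.
Under the Kimura two-parameter model, d = −½ ln(1 − 2P − Q) − ¼ ln(1 − 2Q).
1 − 2P − Q = 0.770401, giving −½ ln(0.770401) = 0.130422.
1 − 2Q = 0.81005, giving −¼ ln(0.81005) = 0.052665.
d = 0.130422 + 0.052665 = 0.183087.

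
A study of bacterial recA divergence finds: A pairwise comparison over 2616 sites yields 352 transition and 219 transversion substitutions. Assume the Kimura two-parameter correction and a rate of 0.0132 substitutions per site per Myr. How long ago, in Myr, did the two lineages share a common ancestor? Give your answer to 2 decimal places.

P = 352/2616 ≈ 0.134557 and Q = 219/2616 ≈ 0.083716.
Under the Kimura two-parameter model, d = −½ ln(1 − 2P − Q) − ¼ ln(1 − 2Q).
1 − 2P − Q = 0.64717, giving −½ ln(0.64717) = 0.217573.
1 − 2Q = 0.832568, giving −¼ ln(0.832568) = 0.045810.
d = 0.217573 + 0.045810 = 0.263383.
Under a molecular clock d = 2μt, so t = d/(2μ) = 0.263383 / (2 × 0.0132) = 9.98 Myr.

9.98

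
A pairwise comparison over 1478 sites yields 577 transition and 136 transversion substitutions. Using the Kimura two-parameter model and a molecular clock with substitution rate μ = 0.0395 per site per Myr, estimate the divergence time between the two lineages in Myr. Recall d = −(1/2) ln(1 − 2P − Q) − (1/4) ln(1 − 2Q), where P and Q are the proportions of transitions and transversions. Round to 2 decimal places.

P = 577/1478 ≈ 0.390392 and Q = 136/1478 ≈ 0.092016.
Under the Kimura two-parameter model, d = −½ ln(1 − 2P − Q) − ¼ ln(1 − 2Q).
1 − 2P − Q = 0.1272, giving −½ ln(0.1272) = 1.030997.
1 − 2Q = 0.815968, giving −¼ ln(0.815968) = 0.050845.
d = 1.030997 + 0.050845 = 1.081842.
Under a molecular clock d = 2μt, so t = d/(2μ) = 1.081842 / (2 × 0.0395) = 13.69 Myr.

13.69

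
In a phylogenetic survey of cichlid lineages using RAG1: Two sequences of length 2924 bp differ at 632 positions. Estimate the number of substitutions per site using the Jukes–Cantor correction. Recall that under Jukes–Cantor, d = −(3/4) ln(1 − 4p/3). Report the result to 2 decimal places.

0.25

p = 632/2924 ≈ 0.216142.
d = −(3/4) ln(1 − 4p/3) = −0.75 ln(1 − 0.288189) = −0.75 ln(0.711811)
  = −0.75 × (-0.339943) = 0.254957 substitutions/site.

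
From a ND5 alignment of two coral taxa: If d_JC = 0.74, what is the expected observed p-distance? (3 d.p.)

p = (3/4)(1 − e^(−4d/3)) = 0.75 × (1 − e^(-0.986667)) = 0.75 × (1 − 0.372817) = 0.470387.

0.470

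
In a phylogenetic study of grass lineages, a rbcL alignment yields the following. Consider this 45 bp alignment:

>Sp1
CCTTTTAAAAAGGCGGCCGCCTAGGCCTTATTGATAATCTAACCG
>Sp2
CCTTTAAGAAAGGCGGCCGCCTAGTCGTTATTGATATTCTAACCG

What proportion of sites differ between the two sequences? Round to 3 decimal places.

0.111

The sequences differ at 5 of 45 positions (sites 6, 8, 25, 27, 37).
p = 5/45 = 0.111111… ≈ 0.111 (to 3 d.p.).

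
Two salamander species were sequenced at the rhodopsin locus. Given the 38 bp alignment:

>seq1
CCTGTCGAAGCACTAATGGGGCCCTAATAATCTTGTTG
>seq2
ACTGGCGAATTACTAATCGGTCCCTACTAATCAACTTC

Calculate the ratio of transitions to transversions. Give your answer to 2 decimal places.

0.10

Transitions are A↔G and C↔T; transversions are all other mismatches.
Transitions: 1. Transversions: 10.
R = 1/10 = 0.10.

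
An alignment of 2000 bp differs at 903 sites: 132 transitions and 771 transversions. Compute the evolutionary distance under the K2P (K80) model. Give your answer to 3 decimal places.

0.733

P = 132/2000 = 0.066 and Q = 771/2000 = 0.3855.
Under the Kimura two-parameter model, d = −½ ln(1 − 2P − Q) − ¼ ln(1 − 2Q).
1 − 2P − Q = 0.4825, giving −½ ln(0.4825) = 0.364387.
1 − 2Q = 0.229, giving −¼ ln(0.229) = 0.368508.
d = 0.364387 + 0.368508 = 0.732895.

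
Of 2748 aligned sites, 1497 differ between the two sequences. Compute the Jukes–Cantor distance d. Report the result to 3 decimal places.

p = 1497/2748 ≈ 0.54476.
d = −(3/4) ln(1 − 4p/3) = −0.75 ln(1 − 0.726347) = −0.75 ln(0.273653)
  = −0.75 × (-1.295894) = 0.971921 substitutions/site.

0.972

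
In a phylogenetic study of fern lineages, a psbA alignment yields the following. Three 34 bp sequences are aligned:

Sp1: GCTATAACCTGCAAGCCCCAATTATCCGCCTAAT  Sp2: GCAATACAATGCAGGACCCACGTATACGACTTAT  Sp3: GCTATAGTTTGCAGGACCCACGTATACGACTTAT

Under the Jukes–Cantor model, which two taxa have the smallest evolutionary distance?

Sp2 and Sp3

Sp1–Sp2: 11/34 differ, p = 0.324, d = 0.423.
Sp1–Sp3: 10/34 differ, p = 0.294, d = 0.373.
Sp2–Sp3: 4/34 differ, p = 0.118, d = 0.128.
The smallest distance is between Sp2 and Sp3.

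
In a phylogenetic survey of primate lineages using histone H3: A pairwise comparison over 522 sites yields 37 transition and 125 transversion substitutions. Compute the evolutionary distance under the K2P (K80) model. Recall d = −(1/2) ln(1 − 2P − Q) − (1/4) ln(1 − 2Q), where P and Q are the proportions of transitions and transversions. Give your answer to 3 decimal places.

P = 37/522 ≈ 0.070881 and Q = 125/522 ≈ 0.239464.
Under the Kimura two-parameter model, d = −½ ln(1 − 2P − Q) − ¼ ln(1 − 2Q).
1 − 2P − Q = 0.618774, giving −½ ln(0.618774) = 0.240008.
1 − 2Q = 0.521072, giving −¼ ln(0.521072) = 0.162967.
d = 0.240008 + 0.162967 = 0.402975.

0.403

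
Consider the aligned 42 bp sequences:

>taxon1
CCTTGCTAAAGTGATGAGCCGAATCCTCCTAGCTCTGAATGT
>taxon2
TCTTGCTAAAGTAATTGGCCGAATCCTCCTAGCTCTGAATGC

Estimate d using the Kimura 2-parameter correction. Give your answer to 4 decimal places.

Of 42 sites, 4 differences are transitions and 1 are transversions, so P = 4/42 ≈ 0.095238 and Q = 1/42 ≈ 0.02381.
Under the Kimura two-parameter model, d = −½ ln(1 − 2P − Q) − ¼ ln(1 − 2Q).
1 − 2P − Q = 0.785714, giving −½ ln(0.785714) = 0.120581.
1 − 2Q = 0.95238, giving −¼ ln(0.95238) = 0.012198.
d = 0.120581 + 0.012198 = 0.132779.

0.1328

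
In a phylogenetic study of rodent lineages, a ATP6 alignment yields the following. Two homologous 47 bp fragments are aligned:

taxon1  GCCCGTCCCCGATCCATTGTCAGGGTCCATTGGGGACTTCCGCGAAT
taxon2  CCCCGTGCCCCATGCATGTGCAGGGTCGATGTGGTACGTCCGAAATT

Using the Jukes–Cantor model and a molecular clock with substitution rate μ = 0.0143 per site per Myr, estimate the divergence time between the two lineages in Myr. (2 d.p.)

The sequences differ at 15 of 47 sites, so p = 15/47 ≈ 0.319149.
d = −(3/4) ln(1 − 4p/3) = −0.75 ln(1 − 0.425532) = −0.75 ln(0.574468)
  = −0.75 × (-0.554311) = 0.415733 substitutions/site.
Under a molecular clock d = 2μt, so t = d/(2μ) = 0.415733 / (2 × 0.0143) = 14.54 Myr.

14.54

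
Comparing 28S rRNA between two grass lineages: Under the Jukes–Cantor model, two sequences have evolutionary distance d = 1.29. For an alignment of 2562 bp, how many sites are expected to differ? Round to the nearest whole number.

Invert JC69: p = (3/4)(1 − e^(−4d/3)) = 0.75 × (1 − e^(-1.72)) = 0.75 × (1 − 0.179066) = 0.615701.
Expected differing sites = pL ≈ 0.615701 × 2562 = 1577.425962 ≈ 1577.

1577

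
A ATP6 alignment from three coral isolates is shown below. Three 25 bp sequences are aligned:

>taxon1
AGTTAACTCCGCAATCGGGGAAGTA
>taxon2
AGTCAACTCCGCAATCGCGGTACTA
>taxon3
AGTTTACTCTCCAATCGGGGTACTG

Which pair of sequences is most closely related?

taxon1–taxon2: 4/25 differ, p = 0.160, d = 0.180.
taxon1–taxon3: 6/25 differ, p = 0.240, d = 0.289.
taxon2–taxon3: 6/25 differ, p = 0.240, d = 0.289.
The smallest distance is between taxon1 and taxon2.

taxon1 and taxon2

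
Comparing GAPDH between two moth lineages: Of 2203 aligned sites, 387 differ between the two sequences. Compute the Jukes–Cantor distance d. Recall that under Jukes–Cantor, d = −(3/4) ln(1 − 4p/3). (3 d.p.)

p = 387/2203 ≈ 0.17567.
d = −(3/4) ln(1 − 4p/3) = −0.75 ln(1 − 0.234227) = −0.75 ln(0.765773)
  = −0.75 × (-0.266869) = 0.200152 substitutions/site.

0.200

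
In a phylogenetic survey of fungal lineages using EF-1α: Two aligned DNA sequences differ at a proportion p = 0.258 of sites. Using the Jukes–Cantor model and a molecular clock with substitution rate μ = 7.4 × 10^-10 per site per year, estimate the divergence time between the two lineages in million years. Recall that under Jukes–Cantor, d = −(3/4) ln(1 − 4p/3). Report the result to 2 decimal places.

d = −(3/4) ln(1 − 4p/3) = −0.75 ln(1 − 0.344) = −0.75 ln(0.656)
  = −0.75 × (-0.421594) = 0.316196 substitutions/site.
Under a molecular clock d = 2μt, so t = d/(2μ) = 0.316196 / (2 × 7.4 × 10^-10) = 213.65 million years.

213.65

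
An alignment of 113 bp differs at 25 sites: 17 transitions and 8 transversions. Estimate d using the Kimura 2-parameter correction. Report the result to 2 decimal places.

P = 17/113 ≈ 0.150442 and Q = 8/113 ≈ 0.070796.
Under the Kimura two-parameter model, d = −½ ln(1 − 2P − Q) − ¼ ln(1 − 2Q).
1 − 2P − Q = 0.62832, giving −½ ln(0.62832) = 0.232353.
1 − 2Q = 0.858408, giving −¼ ln(0.858408) = 0.038169.
d = 0.232353 + 0.038169 = 0.270522.

0.27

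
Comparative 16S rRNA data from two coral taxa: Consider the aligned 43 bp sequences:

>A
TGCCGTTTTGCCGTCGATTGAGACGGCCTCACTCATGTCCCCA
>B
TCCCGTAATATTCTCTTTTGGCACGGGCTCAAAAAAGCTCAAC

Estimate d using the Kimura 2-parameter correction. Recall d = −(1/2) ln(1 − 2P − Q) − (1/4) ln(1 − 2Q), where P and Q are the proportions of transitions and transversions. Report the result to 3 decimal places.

Of 43 sites, 6 differences are transitions and 15 are transversions, so P = 6/43 ≈ 0.139535 and Q = 15/43 ≈ 0.348837.
Under the Kimura two-parameter model, d = −½ ln(1 − 2P − Q) − ¼ ln(1 − 2Q).
1 − 2P − Q = 0.372093, giving −½ ln(0.372093) = 0.494306.
1 − 2Q = 0.302326, giving −¼ ln(0.302326) = 0.299062.
d = 0.494306 + 0.299062 = 0.793368.

0.793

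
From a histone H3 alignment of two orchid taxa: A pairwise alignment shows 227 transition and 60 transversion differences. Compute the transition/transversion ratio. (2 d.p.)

3.78

R = 227/60 = 3.783333… ≈ 3.78 (to 2 d.p.).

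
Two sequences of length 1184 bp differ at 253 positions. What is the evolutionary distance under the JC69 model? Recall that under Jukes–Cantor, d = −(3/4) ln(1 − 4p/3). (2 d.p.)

p = 253/1184 ≈ 0.213682.
d = −(3/4) ln(1 − 4p/3) = −0.75 ln(1 − 0.284909) = −0.75 ln(0.715091)
  = −0.75 × (-0.335345) = 0.251509 substitutions/site.

0.25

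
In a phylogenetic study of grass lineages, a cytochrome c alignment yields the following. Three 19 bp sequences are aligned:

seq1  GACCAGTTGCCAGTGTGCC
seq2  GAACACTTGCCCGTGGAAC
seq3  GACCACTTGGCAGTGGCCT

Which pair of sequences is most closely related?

seq1–seq2: 6/19 differ, p = 0.316, d = 0.410.
seq1–seq3: 5/19 differ, p = 0.263, d = 0.324.
seq2–seq3: 6/19 differ, p = 0.316, d = 0.410.
The smallest distance is between seq1 and seq3.

seq1 and seq3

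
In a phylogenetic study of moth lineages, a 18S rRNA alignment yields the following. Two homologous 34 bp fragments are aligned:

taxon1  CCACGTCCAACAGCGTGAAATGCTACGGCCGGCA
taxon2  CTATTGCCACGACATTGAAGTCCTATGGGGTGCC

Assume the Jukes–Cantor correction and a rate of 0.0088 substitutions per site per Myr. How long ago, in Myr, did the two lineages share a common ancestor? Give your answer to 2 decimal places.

The sequences differ at 16 of 34 sites, so p = 16/34 ≈ 0.470588.
d = −(3/4) ln(1 − 4p/3) = −0.75 ln(1 − 0.627451) = −0.75 ln(0.372549)
  = −0.75 × (-0.987387) = 0.740540 substitutions/site.
Under a molecular clock d = 2μt, so t = d/(2μ) = 0.740540 / (2 × 0.0088) = 42.08 Myr.

42.08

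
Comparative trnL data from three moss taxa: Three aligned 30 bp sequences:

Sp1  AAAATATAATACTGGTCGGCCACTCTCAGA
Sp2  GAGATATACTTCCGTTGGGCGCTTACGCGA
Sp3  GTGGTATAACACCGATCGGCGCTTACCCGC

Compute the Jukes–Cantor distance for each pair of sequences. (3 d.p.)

d(Sp1,Sp2) = 0.730, d(Sp1,Sp3) = 0.730, d(Sp2,Sp3) = 0.383

Sp1–Sp2: 14/30 sites differ → p ≈ 0.466667, d = −0.75 ln(1 − 0.622223) = 0.730088 ≈ 0.730.
Sp1–Sp3: 14/30 sites differ → p ≈ 0.466667, d = −0.75 ln(1 − 0.622223) = 0.730088 ≈ 0.730.
Sp2–Sp3: 9/30 sites differ → p = 0.3, d = −0.75 ln(1 − 0.4) = 0.383119 ≈ 0.383.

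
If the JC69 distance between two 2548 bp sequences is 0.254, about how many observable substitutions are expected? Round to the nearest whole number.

549

Invert JC69: p = (3/4)(1 − e^(−4d/3)) = 0.75 × (1 − e^(-0.338667)) = 0.75 × (1 − 0.712720) = 0.215460.
Expected differing sites = pL ≈ 0.215460 × 2548 = 548.99208 ≈ 549.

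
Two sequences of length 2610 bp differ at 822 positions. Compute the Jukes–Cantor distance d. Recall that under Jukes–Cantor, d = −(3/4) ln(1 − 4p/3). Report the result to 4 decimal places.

0.4084

p = 822/2610 ≈ 0.314943.
d = −(3/4) ln(1 − 4p/3) = −0.75 ln(1 − 0.419924) = −0.75 ln(0.580076)
  = −0.75 × (-0.544596) = 0.408447 substitutions/site.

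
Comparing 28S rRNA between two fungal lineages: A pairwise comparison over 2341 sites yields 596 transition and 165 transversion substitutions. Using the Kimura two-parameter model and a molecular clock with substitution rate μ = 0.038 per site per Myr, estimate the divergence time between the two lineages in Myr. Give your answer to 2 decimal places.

P = 596/2341 ≈ 0.254592 and Q = 165/2341 ≈ 0.070483.
Under the Kimura two-parameter model, d = −½ ln(1 − 2P − Q) − ¼ ln(1 − 2Q).
1 − 2P − Q = 0.420333, giving −½ ln(0.420333) = 0.433354.
1 − 2Q = 0.859034, giving −¼ ln(0.859034) = 0.037987.
d = 0.433354 + 0.037987 = 0.471341.
Under a molecular clock d = 2μt, so t = d/(2μ) = 0.471341 / (2 × 0.038) = 6.20 Myr.

6.20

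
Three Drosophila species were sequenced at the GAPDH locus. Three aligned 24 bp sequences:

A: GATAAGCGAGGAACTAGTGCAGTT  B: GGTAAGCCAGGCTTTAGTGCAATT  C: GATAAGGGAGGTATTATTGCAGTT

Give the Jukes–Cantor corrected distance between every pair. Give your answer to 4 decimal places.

d(A,B) = 0.3041, d(A,C) = 0.1885, d(B,C) = 0.3694

A–B: 6/24 sites differ → p = 0.25, d = −0.75 ln(1 − 0.333333) = 0.304098 ≈ 0.3041.
A–C: 4/24 sites differ → p ≈ 0.166667, d = −0.75 ln(1 − 0.222223) = 0.188487 ≈ 0.1885.
B–C: 7/24 sites differ → p ≈ 0.291667, d = −0.75 ln(1 − 0.388889) = 0.369358 ≈ 0.3694.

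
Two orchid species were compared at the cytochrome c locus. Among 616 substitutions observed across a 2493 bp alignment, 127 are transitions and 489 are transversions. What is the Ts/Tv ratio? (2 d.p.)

R = 127/489 = 0.259713… ≈ 0.26 (to 2 d.p.).

0.26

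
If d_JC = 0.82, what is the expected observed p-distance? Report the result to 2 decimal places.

p = (3/4)(1 − e^(−4d/3)) = 0.75 × (1 − e^(-1.093333)) = 0.75 × (1 − 0.335098) = 0.498677.

0.50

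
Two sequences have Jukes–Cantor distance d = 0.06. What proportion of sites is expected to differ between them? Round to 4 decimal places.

p = (3/4)(1 − e^(−4d/3)) = 0.75 × (1 − e^(-0.08)) = 0.75 × (1 − 0.923116) = 0.057663.

0.0577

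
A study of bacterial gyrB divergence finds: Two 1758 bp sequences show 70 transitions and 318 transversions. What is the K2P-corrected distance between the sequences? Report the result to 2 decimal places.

P = 70/1758 ≈ 0.039818 and Q = 318/1758 ≈ 0.180887.
Under the Kimura two-parameter model, d = −½ ln(1 − 2P − Q) − ¼ ln(1 − 2Q).
1 − 2P − Q = 0.739477, giving −½ ln(0.739477) = 0.150906.
1 − 2Q = 0.638226, giving −¼ ln(0.638226) = 0.112266.
d = 0.150906 + 0.112266 = 0.263172.

0.26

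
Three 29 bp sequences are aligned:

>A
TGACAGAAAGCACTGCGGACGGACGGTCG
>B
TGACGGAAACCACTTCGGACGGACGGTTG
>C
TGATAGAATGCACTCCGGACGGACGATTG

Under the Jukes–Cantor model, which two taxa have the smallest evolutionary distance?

A–B: 4/29 differ, p = 0.138, d = 0.152.
A–C: 5/29 differ, p = 0.172, d = 0.196.
B–C: 6/29 differ, p = 0.207, d = 0.242.
The smallest distance is between A and B.

A and B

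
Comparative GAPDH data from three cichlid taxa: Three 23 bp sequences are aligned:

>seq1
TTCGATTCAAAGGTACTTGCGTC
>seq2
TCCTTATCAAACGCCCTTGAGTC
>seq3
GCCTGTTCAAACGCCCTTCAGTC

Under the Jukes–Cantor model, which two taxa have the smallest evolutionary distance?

seq1–seq2: 8/23 differ, p = 0.348, d = 0.467.
seq1–seq3: 9/23 differ, p = 0.391, d = 0.553.
seq2–seq3: 4/23 differ, p = 0.174, d = 0.198.
The smallest distance is between seq2 and seq3.

seq2 and seq3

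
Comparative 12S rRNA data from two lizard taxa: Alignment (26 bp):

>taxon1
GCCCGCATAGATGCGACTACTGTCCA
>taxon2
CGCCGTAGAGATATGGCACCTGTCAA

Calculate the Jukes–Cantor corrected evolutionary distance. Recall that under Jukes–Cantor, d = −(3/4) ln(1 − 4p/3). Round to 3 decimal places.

0.539

The sequences differ at 10 of 26 sites (1, 2, 6, 8, 13, 14, 16, 18, 19, 25), so p = 10/26 ≈ 0.384615.
d = −(3/4) ln(1 − 4p/3) = −0.75 ln(1 − 0.51282) = −0.75 ln(0.48718)
  = −0.75 × (-0.719122) = 0.539342 substitutions/site.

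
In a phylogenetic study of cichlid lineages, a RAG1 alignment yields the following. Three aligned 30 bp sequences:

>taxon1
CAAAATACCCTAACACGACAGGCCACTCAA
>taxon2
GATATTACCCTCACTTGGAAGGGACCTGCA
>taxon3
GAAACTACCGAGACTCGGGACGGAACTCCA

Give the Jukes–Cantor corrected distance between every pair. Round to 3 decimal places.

taxon1–taxon2: 13/30 sites differ → p ≈ 0.433333, d = −0.75 ln(1 − 0.577777) = 0.646666 ≈ 0.647.
taxon1–taxon3: 12/30 sites differ → p = 0.4, d = −0.75 ln(1 − 0.533333) = 0.571605 ≈ 0.572.
taxon2–taxon3: 10/30 sites differ → p ≈ 0.333333, d = −0.75 ln(1 − 0.444444) = 0.440839 ≈ 0.441.

d(taxon1,taxon2) = 0.647, d(taxon1,taxon3) = 0.572, d(taxon2,taxon3) = 0.441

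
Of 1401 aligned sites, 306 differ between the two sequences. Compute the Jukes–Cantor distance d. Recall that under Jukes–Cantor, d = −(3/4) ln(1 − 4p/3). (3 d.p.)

0.258

p = 306/1401 ≈ 0.218415.
d = −(3/4) ln(1 − 4p/3) = −0.75 ln(1 − 0.29122) = −0.75 ln(0.70878)
  = −0.75 × (-0.344210) = 0.258158 substitutions/site.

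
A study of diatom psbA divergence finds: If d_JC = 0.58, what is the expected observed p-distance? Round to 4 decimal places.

0.4039

p = (3/4)(1 − e^(−4d/3)) = 0.75 × (1 − e^(-0.773333)) = 0.75 × (1 − 0.461472) = 0.403896.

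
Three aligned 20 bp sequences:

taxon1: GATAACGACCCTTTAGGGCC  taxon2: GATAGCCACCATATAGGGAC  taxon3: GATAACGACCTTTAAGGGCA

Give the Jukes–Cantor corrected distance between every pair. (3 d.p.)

taxon1–taxon2: 5/20 sites differ → p = 0.25, d = −0.75 ln(1 − 0.333333) = 0.304098 ≈ 0.304.
taxon1–taxon3: 3/20 sites differ → p = 0.15, d = −0.75 ln(1 − 0.2) = 0.167358 ≈ 0.167.
taxon2–taxon3: 7/20 sites differ → p = 0.35, d = −0.75 ln(1 − 0.466667) = 0.471457 ≈ 0.471.

d(taxon1,taxon2) = 0.304, d(taxon1,taxon3) = 0.167, d(taxon2,taxon3) = 0.471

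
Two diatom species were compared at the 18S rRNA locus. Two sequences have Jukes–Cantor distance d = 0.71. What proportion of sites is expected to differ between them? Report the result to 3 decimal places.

p = (3/4)(1 − e^(−4d/3)) = 0.75 × (1 − e^(-0.946667)) = 0.75 × (1 − 0.388032) = 0.458976.

0.459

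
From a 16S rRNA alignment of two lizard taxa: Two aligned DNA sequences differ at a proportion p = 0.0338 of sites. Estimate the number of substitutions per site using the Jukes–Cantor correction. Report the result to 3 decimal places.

0.035

d = −(3/4) ln(1 − 4p/3) = −0.75 ln(1 − 0.045067) = −0.75 ln(0.954933)
  = −0.75 × (-0.046114) = 0.034586 substitutions/site.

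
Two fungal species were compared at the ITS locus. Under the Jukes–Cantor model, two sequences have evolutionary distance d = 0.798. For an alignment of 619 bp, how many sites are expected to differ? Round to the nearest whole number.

304

Invert JC69: p = (3/4)(1 − e^(−4d/3)) = 0.75 × (1 − e^(-1.064)) = 0.75 × (1 − 0.345073) = 0.491195.
Expected differing sites = pL ≈ 0.491195 × 619 = 304.049705 ≈ 304.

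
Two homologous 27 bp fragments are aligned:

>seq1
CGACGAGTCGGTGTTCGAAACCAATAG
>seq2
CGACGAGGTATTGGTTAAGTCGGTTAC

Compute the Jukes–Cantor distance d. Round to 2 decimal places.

The sequences differ at 13 of 27 sites, so p = 13/27 ≈ 0.481481.
d = −(3/4) ln(1 − 4p/3) = −0.75 ln(1 − 0.641975) = −0.75 ln(0.358025)
  = −0.75 × (-1.027152) = 0.770364 substitutions/site.

0.77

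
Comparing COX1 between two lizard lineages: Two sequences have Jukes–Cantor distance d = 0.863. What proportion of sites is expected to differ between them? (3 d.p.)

p = (3/4)(1 − e^(−4d/3)) = 0.75 × (1 − e^(-1.150667)) = 0.75 × (1 − 0.316426) = 0.512681.

0.513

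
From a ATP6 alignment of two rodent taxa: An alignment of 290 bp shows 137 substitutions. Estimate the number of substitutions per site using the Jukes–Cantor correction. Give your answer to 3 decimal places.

p = 137/290 ≈ 0.472414.
d = −(3/4) ln(1 − 4p/3) = −0.75 ln(1 − 0.629885) = −0.75 ln(0.370115)
  = −0.75 × (-0.993942) = 0.745457 substitutions/site.

0.745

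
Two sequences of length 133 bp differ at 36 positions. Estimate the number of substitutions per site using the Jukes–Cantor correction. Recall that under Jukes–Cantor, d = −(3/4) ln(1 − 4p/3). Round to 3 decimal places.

p = 36/133 ≈ 0.270677.
d = −(3/4) ln(1 − 4p/3) = −0.75 ln(1 − 0.360903) = −0.75 ln(0.639097)
  = −0.75 × (-0.447699) = 0.335774 substitutions/site.

0.336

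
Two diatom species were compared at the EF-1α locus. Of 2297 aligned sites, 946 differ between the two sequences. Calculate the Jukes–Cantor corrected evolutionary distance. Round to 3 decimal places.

p = 946/2297 ≈ 0.411842.
d = −(3/4) ln(1 − 4p/3) = −0.75 ln(1 − 0.549123) = −0.75 ln(0.450877)
  = −0.75 × (-0.796561) = 0.597421 substitutions/site.

0.597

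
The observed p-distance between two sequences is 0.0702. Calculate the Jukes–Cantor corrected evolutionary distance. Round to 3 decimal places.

d = −(3/4) ln(1 − 4p/3) = −0.75 ln(1 − 0.0936) = −0.75 ln(0.9064)
  = −0.75 × (-0.098275) = 0.073706 substitutions/site.

0.074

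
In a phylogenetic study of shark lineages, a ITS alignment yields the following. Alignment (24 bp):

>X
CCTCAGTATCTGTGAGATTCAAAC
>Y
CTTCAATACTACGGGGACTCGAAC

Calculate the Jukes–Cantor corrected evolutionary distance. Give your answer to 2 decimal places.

0.61

The sequences differ at 10 of 24 sites (2, 6, 9, 10, 11, 12, 13, 15, 18, 21), so p = 10/24 ≈ 0.416667.
d = −(3/4) ln(1 − 4p/3) = −0.75 ln(1 − 0.555556) = −0.75 ln(0.444444)
  = −0.75 × (-0.810931) = 0.608198 substitutions/site.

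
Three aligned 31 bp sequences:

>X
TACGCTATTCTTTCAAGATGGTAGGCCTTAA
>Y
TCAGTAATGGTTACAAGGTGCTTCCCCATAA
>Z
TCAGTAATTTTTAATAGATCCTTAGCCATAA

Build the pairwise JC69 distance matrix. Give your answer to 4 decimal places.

X–Y: 13/31 sites differ → p ≈ 0.419355, d = −0.75 ln(1 − 0.55914) = 0.614271 ≈ 0.6143.
X–Z: 13/31 sites differ → p ≈ 0.419355, d = −0.75 ln(1 − 0.55914) = 0.614271 ≈ 0.6143.
Y–Z: 8/31 sites differ → p ≈ 0.258065, d = −0.75 ln(1 − 0.344087) = 0.316295 ≈ 0.3163.

d(X,Y) = 0.6143, d(X,Z) = 0.6143, d(Y,Z) = 0.3163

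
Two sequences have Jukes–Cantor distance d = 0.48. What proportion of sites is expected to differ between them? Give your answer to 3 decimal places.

p = (3/4)(1 − e^(−4d/3)) = 0.75 × (1 − e^(-0.64)) = 0.75 × (1 − 0.527292) = 0.354531.

0.355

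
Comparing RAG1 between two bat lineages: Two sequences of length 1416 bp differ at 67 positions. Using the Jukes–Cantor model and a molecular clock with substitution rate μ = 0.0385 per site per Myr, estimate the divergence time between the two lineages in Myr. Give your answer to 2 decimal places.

p = 67/1416 ≈ 0.047316.
d = −(3/4) ln(1 − 4p/3) = −0.75 ln(1 − 0.063088) = −0.75 ln(0.936912)
  = −0.75 × (-0.065166) = 0.048875 substitutions/site.
Under a molecular clock d = 2μt, so t = d/(2μ) = 0.048875 / (2 × 0.0385) = 0.63 Myr.

0.63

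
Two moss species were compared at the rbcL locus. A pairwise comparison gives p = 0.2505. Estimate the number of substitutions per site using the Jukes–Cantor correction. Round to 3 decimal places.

0.305

d = −(3/4) ln(1 − 4p/3) = −0.75 ln(1 − 0.334) = −0.75 ln(0.666)
  = −0.75 × (-0.406466) = 0.304850 substitutions/site.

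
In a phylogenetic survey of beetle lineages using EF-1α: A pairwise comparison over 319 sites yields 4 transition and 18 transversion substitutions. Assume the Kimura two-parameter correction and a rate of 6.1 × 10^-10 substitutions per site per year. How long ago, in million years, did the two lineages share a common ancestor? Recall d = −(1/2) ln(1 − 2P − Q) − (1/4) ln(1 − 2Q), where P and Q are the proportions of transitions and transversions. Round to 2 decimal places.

59.38

P = 4/319 ≈ 0.012539 and Q = 18/319 ≈ 0.056426.
Under the Kimura two-parameter model, d = −½ ln(1 − 2P − Q) − ¼ ln(1 − 2Q).
1 − 2P − Q = 0.918496, giving −½ ln(0.918496) = 0.042509.
1 − 2Q = 0.887148, giving −¼ ln(0.887148) = 0.029936.
d = 0.042509 + 0.029936 = 0.072445.
Under a molecular clock d = 2μt, so t = d/(2μ) = 0.072445 / (2 × 6.1 × 10^-10) = 59.38 million years.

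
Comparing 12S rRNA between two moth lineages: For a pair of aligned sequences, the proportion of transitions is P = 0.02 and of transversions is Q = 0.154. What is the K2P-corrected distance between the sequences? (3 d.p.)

0.200

Under the Kimura two-parameter model, d = −½ ln(1 − 2P − Q) − ¼ ln(1 − 2Q).
1 − 2P − Q = 0.806, giving −½ ln(0.806) = 0.107836.
1 − 2Q = 0.692, giving −¼ ln(0.692) = 0.092042.
d = 0.107836 + 0.092042 = 0.199878.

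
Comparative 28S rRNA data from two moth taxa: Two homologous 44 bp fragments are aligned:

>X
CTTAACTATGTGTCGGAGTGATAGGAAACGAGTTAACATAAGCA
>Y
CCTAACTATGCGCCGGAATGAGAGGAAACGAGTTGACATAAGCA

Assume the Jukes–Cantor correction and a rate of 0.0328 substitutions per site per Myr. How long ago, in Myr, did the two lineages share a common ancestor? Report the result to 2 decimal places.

The sequences differ at 6 of 44 sites (2, 11, 13, 18, 22, 35), so p = 6/44 ≈ 0.136364.
d = −(3/4) ln(1 − 4p/3) = −0.75 ln(1 − 0.181819) = −0.75 ln(0.818181)
  = −0.75 × (-0.200672) = 0.150504 substitutions/site.
Under a molecular clock d = 2μt, so t = d/(2μ) = 0.150504 / (2 × 0.0328) = 2.29 Myr.

2.29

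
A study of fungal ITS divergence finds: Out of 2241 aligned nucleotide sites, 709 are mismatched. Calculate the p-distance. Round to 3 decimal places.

0.316

p = 709/2241 = 0.316376… ≈ 0.316 (to 3 d.p.).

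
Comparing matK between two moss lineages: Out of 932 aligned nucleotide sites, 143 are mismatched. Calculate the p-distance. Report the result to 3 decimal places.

0.153

p = 143/932 = 0.153433… ≈ 0.153 (to 3 d.p.).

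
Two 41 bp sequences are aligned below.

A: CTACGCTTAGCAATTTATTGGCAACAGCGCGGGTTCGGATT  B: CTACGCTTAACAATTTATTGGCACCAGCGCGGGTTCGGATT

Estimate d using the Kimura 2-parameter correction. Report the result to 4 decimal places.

0.0505

Of 41 sites, 1 differences are transitions and 1 are transversions, so P = 1/41 ≈ 0.02439 and Q = 1/41 ≈ 0.02439.
Under the Kimura two-parameter model, d = −½ ln(1 − 2P − Q) − ¼ ln(1 − 2Q).
1 − 2P − Q = 0.92683, giving −½ ln(0.92683) = 0.037993.
1 − 2Q = 0.95122, giving −¼ ln(0.95122) = 0.012502.
d = 0.037993 + 0.012502 = 0.050495.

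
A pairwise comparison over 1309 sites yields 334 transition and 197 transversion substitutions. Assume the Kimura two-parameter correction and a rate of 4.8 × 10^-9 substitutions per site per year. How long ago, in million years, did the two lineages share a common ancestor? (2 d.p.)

P = 334/1309 ≈ 0.255157 and Q = 197/1309 ≈ 0.150497.
Under the Kimura two-parameter model, d = −½ ln(1 − 2P − Q) − ¼ ln(1 − 2Q).
1 − 2P − Q = 0.339189, giving −½ ln(0.339189) = 0.540599.
1 − 2Q = 0.699006, giving −¼ ln(0.699006) = 0.089524.
d = 0.540599 + 0.089524 = 0.630123.
Under a molecular clock d = 2μt, so t = d/(2μ) = 0.630123 / (2 × 4.8 × 10^-9) = 65.64 million years.

65.64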